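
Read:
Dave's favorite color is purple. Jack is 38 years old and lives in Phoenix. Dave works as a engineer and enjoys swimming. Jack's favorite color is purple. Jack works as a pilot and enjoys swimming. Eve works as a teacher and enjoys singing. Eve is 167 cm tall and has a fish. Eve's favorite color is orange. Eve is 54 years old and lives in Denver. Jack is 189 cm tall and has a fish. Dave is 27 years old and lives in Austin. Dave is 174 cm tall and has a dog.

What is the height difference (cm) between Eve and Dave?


|167 - 174| = 7

7


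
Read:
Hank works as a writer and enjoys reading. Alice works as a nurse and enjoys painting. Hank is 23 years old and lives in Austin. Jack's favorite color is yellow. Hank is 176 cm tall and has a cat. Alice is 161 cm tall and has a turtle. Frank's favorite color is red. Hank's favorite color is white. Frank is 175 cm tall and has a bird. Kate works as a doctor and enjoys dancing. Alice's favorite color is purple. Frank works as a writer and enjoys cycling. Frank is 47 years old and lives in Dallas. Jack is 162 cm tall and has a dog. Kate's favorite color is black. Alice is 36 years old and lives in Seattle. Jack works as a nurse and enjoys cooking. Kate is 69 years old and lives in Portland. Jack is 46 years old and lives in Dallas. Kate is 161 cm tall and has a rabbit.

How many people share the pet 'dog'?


Count: 1

1


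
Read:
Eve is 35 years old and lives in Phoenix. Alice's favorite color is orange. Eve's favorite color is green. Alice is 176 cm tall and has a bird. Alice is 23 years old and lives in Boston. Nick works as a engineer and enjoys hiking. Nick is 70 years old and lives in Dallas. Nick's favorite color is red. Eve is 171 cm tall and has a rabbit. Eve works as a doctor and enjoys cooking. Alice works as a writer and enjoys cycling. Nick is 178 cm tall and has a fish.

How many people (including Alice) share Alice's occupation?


Alice is a writer. Count = 1

1


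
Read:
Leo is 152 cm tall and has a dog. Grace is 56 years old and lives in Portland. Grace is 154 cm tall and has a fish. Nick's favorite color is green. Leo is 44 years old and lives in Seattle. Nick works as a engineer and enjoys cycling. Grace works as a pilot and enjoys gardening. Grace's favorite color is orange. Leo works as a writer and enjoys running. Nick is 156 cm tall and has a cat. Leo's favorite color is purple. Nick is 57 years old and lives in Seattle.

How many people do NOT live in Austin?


Not in Austin: 3

3


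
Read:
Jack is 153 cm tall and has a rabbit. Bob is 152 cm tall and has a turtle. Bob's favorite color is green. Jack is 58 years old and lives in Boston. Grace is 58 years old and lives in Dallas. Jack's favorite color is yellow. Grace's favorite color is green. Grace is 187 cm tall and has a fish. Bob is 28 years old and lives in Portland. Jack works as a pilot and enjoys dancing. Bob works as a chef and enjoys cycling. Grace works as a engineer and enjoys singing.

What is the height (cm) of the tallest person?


Tallest: Grace at 187 cm

187


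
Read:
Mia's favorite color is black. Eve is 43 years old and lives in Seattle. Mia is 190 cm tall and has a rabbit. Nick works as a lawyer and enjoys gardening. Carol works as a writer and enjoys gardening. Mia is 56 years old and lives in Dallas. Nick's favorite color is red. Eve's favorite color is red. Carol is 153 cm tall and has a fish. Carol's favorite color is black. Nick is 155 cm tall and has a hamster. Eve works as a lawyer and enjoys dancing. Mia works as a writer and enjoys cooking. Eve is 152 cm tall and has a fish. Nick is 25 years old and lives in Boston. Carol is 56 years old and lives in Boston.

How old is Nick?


Nick is 25 years old

25


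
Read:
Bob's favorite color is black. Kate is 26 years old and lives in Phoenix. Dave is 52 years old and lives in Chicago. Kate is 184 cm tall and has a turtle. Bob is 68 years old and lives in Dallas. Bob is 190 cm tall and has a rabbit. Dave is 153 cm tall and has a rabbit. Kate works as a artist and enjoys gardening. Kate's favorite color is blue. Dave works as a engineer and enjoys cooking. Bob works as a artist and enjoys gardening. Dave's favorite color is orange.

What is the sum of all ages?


26+52+68 = 146

146


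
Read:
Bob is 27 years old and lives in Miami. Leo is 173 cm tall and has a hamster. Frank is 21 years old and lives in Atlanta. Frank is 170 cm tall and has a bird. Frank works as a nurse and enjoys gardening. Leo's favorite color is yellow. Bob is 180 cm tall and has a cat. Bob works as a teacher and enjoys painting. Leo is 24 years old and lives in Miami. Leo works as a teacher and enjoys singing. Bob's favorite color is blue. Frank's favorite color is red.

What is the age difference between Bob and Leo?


|27 - 24| = 3

3


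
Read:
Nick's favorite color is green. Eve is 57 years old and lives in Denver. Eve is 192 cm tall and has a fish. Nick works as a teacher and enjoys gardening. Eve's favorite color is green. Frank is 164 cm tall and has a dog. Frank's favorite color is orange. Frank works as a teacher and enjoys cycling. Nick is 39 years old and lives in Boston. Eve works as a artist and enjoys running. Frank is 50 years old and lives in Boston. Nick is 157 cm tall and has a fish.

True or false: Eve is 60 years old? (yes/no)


Eve is actually 57. no

no


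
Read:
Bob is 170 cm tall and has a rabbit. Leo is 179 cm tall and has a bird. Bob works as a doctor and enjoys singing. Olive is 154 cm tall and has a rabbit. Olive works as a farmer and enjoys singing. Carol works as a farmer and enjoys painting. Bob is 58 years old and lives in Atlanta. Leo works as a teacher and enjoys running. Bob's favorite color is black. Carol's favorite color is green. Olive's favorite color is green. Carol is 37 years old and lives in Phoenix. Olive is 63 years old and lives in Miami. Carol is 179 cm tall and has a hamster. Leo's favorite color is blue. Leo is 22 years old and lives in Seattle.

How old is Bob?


Bob is 58 years old

58


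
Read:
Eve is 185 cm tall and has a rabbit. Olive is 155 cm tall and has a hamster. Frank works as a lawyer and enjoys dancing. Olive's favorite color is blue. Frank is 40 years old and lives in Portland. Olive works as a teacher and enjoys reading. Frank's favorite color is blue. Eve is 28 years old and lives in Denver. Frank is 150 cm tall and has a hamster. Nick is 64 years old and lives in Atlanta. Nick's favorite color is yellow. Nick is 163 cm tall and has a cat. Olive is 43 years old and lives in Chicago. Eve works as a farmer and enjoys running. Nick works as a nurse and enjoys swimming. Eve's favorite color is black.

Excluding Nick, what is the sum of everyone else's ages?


Sum (excluding Nick): 111

111


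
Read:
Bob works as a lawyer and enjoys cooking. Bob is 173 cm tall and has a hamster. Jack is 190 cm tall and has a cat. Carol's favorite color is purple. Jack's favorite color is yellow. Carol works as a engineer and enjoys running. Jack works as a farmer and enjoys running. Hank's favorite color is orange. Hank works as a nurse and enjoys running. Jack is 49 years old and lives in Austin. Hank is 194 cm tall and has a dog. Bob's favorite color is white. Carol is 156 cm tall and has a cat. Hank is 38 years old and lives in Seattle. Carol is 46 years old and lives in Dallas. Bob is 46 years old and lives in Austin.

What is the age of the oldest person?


Oldest: Jack at 49

49


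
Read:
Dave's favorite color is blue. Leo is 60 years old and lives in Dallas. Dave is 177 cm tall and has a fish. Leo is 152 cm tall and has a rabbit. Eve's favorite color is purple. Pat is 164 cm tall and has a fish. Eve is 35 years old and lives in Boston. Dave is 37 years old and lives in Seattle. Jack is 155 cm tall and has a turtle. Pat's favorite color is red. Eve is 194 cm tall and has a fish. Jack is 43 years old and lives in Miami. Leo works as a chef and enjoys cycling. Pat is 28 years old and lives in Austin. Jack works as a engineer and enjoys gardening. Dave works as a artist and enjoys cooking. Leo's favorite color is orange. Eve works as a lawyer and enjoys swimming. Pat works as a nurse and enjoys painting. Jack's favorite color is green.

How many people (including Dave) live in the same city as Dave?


Dave lives in Seattle. Count = 1

1


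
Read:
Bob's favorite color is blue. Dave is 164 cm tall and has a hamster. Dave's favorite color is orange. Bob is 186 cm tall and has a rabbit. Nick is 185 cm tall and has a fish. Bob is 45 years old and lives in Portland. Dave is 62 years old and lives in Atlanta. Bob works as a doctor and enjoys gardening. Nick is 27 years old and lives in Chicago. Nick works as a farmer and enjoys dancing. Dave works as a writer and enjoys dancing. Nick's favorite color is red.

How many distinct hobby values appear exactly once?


Unique hobby values: 1

1


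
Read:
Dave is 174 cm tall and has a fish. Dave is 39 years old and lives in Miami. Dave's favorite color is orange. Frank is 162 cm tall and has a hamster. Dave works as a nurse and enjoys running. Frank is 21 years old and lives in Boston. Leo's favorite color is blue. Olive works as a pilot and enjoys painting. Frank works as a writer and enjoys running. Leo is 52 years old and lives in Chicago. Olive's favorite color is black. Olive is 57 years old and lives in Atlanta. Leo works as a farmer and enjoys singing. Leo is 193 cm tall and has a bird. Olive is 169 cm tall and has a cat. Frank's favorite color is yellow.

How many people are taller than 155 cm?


Taller than 155: 4

4


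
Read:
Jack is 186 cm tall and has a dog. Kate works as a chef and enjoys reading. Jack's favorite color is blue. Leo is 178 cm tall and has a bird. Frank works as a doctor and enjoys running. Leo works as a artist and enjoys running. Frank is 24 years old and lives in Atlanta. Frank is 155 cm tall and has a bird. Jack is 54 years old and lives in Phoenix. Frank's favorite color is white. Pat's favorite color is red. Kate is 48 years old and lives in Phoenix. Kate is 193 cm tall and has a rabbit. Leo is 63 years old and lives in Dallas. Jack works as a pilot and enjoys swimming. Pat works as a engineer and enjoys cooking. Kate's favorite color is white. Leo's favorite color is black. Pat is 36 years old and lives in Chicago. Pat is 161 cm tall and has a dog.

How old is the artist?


The artist is Leo, age 63

63


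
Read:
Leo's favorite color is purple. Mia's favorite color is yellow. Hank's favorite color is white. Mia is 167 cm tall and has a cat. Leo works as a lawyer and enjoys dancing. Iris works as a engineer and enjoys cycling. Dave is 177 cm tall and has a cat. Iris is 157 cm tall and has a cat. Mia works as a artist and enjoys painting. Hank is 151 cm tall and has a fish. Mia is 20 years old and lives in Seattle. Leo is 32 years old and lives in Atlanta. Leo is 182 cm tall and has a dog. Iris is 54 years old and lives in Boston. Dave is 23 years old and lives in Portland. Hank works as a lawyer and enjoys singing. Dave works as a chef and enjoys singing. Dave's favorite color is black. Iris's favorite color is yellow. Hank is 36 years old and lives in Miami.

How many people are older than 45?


Filter: 1

1


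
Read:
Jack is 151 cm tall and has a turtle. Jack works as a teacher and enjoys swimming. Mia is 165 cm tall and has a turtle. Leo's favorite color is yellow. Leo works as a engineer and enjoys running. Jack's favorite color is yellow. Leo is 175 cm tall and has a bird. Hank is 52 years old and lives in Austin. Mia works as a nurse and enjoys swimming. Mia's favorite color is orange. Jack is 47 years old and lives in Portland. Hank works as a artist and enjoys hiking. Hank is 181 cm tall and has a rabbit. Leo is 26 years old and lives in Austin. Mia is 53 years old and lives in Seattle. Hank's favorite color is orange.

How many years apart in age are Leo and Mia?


26 vs 53, diff = 27

27


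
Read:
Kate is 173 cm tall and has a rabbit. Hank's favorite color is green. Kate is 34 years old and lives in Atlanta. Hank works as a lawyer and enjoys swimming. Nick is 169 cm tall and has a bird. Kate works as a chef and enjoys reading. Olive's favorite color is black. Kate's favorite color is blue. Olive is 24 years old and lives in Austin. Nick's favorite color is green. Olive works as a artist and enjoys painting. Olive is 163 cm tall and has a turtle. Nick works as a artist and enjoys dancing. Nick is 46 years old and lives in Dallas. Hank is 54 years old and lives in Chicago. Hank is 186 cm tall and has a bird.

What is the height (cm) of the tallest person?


Tallest: Hank at 186 cm

186


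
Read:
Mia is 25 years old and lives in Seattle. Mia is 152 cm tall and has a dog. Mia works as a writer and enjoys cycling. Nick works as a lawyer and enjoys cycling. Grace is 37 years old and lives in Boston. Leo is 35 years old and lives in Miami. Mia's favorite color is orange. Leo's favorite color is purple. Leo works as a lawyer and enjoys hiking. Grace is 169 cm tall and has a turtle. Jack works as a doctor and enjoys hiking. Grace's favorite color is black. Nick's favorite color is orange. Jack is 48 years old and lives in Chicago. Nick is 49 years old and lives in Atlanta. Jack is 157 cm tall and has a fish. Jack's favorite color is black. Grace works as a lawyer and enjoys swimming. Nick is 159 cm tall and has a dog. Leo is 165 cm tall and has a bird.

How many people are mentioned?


People: Leo, Grace, Nick, Mia, Jack. Count = 5

5


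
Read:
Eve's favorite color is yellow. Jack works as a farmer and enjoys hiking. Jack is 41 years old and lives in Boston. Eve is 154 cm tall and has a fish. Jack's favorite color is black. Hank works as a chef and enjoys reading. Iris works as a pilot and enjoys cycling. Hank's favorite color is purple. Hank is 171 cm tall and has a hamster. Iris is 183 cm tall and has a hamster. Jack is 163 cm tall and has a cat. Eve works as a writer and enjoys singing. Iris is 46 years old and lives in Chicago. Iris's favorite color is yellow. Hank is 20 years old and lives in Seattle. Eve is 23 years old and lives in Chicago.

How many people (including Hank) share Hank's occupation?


Hank is a chef. Count = 1

1


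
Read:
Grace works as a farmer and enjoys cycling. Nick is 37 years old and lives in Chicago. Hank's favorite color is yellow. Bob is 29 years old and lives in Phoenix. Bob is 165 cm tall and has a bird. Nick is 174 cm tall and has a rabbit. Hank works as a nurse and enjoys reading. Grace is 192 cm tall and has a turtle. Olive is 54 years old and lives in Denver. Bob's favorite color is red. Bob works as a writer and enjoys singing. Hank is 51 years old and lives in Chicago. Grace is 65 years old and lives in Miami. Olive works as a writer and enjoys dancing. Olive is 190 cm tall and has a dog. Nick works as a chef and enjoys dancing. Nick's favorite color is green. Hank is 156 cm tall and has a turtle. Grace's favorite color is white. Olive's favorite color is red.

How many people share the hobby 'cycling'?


Count: 1

1


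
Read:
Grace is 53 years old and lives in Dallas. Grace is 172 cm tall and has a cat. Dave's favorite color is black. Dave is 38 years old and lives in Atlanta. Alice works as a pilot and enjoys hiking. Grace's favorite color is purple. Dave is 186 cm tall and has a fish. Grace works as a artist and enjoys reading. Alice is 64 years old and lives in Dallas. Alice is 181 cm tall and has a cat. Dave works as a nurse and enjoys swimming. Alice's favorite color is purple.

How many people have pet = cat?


Count: 2

2


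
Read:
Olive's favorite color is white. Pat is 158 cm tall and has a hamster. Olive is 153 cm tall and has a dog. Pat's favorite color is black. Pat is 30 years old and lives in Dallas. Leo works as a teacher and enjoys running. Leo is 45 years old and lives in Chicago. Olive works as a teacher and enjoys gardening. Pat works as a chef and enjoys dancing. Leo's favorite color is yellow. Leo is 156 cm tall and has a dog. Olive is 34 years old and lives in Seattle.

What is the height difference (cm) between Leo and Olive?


|156 - 153| = 3

3


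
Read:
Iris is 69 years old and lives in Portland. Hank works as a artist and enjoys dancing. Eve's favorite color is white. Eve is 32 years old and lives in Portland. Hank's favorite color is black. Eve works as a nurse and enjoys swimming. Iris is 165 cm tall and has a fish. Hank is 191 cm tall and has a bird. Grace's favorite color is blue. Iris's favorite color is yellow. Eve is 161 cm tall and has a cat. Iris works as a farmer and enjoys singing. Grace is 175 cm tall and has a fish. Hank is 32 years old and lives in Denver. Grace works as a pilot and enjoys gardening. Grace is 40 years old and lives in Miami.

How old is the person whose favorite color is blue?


Person with favorite color=blue is Grace, age 40

40


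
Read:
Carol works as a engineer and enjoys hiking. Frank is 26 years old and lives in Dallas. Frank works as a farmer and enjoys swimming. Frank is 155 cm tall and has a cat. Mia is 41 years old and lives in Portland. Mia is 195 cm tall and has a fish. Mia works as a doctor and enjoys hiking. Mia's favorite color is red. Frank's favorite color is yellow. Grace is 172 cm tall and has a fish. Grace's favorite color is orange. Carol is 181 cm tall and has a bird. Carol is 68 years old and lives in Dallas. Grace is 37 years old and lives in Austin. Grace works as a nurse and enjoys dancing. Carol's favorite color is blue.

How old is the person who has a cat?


Person with cat is Frank, age 26

26


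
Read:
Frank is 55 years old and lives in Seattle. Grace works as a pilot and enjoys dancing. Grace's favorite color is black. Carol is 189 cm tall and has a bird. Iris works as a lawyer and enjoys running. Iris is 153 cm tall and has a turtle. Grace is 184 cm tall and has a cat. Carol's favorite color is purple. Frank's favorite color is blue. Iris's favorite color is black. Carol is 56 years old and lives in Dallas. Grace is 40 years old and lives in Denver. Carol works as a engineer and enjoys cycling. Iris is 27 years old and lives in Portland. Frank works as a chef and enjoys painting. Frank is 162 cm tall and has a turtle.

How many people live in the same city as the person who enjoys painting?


Person with hobby painting is Frank, city Seattle. Count = 1

1


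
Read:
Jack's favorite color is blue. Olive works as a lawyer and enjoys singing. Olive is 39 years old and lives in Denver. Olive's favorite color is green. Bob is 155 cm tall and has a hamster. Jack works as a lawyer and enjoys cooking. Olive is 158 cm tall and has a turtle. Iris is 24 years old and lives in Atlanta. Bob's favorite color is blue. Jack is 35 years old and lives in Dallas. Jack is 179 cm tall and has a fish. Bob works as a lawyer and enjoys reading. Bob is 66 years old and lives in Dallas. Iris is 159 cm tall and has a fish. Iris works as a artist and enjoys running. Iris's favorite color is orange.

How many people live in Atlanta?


Count in Atlanta: 1

1


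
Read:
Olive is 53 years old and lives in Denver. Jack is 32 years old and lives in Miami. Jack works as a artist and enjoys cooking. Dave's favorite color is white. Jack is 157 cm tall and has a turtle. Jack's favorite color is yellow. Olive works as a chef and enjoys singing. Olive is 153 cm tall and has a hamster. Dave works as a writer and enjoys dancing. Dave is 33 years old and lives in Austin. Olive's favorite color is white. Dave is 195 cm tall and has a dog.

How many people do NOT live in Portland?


Not in Portland: 3

3


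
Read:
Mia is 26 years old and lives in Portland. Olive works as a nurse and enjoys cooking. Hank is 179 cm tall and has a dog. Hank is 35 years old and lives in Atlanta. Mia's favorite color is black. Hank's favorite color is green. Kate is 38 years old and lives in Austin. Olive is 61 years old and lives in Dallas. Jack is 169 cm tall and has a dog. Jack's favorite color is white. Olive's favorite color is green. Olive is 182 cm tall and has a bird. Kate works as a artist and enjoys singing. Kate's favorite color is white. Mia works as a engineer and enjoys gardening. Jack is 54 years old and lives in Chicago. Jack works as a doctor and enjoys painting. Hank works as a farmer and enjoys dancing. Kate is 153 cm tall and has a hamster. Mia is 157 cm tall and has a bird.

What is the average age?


Sum=214, n=5, avg=42.8

42.8


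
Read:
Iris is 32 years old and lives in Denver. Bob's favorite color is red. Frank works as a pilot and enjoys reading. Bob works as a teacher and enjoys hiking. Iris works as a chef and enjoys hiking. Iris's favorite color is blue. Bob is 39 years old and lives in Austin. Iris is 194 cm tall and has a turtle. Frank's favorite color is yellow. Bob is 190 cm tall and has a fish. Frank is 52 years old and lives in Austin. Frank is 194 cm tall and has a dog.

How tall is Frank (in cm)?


Frank is 194 cm tall

194


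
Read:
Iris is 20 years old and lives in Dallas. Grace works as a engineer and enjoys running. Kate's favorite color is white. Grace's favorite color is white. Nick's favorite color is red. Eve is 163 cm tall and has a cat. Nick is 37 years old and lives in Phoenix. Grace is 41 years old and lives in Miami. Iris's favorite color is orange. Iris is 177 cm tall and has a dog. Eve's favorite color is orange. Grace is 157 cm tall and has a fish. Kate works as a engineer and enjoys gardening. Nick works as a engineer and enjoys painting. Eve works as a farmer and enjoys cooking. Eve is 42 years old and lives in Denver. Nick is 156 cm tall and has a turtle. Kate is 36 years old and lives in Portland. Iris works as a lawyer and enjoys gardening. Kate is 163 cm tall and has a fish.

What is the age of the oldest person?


Oldest: Eve at 42

42


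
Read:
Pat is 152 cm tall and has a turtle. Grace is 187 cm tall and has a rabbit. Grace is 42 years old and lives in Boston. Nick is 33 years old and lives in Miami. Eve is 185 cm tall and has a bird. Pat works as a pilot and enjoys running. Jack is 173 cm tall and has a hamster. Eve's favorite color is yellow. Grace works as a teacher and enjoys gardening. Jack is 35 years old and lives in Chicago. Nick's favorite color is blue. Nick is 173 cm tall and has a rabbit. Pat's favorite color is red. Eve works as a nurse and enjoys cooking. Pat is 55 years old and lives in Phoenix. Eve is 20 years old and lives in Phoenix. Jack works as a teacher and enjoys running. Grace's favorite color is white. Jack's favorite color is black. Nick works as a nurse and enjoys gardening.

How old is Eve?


Eve is 20 years old

20


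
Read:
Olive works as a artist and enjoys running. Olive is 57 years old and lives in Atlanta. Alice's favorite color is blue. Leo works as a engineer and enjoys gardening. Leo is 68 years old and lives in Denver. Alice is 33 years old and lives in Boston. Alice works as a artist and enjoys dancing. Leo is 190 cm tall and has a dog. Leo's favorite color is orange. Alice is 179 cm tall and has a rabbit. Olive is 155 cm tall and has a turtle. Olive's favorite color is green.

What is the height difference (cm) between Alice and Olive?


|179 - 155| = 24

24


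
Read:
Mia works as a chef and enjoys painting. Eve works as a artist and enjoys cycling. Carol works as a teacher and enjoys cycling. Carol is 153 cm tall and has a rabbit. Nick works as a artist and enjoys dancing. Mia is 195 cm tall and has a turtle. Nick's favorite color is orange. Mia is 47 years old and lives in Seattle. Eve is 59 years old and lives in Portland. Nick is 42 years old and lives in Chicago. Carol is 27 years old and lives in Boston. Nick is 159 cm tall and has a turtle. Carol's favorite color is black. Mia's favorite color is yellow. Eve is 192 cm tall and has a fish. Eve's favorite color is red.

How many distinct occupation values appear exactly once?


Unique occupation values: 2

2


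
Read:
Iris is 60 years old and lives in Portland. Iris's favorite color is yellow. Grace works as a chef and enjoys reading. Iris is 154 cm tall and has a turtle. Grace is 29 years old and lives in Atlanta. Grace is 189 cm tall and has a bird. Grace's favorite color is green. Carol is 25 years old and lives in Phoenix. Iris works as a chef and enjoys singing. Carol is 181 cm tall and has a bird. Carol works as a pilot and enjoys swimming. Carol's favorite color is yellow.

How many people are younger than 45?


Filter: 2

2


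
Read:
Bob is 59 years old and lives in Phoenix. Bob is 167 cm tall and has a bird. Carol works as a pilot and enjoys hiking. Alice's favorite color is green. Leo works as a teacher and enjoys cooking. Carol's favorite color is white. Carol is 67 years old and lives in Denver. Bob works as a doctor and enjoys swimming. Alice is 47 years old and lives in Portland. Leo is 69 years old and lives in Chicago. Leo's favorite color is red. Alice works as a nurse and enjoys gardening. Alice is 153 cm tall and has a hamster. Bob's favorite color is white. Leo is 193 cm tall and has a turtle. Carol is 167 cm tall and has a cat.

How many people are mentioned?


People: Leo, Carol, Alice, Bob. Count = 4

4


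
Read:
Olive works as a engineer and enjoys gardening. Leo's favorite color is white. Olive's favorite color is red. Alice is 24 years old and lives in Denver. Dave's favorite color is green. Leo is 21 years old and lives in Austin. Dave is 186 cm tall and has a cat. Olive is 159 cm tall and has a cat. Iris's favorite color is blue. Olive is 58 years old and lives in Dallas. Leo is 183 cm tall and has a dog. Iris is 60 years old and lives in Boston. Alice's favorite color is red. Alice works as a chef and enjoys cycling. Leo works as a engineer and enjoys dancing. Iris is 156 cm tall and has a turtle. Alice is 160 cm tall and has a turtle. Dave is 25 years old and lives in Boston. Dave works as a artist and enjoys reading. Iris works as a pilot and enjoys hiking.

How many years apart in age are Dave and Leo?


25 vs 21, diff = 4

4


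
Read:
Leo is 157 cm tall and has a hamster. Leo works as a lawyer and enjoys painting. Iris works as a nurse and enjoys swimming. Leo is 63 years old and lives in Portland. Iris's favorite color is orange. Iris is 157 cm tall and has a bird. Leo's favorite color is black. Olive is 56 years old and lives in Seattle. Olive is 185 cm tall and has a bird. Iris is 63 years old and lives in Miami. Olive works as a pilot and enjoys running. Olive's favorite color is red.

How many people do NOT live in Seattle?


Not in Seattle: 2

2


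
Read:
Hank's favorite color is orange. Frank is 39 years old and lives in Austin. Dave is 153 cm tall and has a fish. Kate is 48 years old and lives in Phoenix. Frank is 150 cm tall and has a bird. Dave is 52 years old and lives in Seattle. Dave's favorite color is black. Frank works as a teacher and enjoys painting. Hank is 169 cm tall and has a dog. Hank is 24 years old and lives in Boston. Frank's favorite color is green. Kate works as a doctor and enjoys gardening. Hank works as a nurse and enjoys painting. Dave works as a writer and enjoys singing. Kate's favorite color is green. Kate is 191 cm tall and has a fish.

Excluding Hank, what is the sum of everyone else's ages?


Sum (excluding Hank): 139

139


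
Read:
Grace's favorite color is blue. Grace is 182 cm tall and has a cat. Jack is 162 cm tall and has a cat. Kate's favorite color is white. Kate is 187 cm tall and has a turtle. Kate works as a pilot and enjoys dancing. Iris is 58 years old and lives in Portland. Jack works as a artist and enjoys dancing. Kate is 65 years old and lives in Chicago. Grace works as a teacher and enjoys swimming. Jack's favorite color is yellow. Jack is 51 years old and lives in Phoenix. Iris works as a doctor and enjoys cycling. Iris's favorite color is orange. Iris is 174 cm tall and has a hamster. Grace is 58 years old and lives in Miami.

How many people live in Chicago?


Count in Chicago: 1

1


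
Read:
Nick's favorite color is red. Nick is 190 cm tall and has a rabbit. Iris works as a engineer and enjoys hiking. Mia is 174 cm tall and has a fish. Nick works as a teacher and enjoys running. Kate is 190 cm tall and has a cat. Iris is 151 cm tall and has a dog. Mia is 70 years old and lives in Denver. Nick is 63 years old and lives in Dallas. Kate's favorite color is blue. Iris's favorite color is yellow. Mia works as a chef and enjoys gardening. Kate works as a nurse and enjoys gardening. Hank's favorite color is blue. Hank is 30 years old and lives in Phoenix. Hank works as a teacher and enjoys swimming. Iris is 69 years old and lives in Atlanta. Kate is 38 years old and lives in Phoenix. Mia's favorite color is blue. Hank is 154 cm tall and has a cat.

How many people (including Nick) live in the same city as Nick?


Nick lives in Dallas. Count = 1

1


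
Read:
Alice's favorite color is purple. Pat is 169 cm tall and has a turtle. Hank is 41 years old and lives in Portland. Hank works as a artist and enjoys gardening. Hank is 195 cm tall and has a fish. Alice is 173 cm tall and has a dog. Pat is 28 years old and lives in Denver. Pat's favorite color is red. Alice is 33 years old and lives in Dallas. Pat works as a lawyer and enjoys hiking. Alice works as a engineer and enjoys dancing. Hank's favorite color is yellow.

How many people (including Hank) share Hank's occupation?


Hank is a artist. Count = 1

1


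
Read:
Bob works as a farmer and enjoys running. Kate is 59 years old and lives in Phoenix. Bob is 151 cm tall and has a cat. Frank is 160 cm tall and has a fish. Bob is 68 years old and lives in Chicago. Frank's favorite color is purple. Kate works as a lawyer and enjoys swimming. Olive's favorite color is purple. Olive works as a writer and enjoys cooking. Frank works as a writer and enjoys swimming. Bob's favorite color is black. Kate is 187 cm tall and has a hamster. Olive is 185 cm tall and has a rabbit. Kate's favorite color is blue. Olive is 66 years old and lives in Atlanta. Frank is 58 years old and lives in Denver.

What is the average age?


Sum=251, n=4, avg=62.75

62.75


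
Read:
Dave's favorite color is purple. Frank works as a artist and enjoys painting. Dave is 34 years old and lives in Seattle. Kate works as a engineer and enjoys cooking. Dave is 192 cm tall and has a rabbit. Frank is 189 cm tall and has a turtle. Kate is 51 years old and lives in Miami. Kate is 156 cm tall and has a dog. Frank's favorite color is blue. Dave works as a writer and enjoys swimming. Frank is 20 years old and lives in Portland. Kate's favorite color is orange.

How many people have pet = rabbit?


Count: 1

1


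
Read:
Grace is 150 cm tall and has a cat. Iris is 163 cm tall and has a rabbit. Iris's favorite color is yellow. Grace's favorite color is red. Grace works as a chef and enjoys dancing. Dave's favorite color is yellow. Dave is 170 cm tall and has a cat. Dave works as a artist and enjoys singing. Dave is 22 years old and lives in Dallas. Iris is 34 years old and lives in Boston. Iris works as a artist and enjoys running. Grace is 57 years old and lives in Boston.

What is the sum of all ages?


22+34+57 = 113

113


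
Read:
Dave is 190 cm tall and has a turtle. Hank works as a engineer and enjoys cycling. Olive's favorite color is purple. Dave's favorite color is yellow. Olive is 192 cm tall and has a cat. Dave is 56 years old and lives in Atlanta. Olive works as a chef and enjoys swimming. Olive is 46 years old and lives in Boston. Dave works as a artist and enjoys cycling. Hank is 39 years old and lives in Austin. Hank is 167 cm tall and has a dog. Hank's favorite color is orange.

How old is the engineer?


The engineer is Hank, age 39

39


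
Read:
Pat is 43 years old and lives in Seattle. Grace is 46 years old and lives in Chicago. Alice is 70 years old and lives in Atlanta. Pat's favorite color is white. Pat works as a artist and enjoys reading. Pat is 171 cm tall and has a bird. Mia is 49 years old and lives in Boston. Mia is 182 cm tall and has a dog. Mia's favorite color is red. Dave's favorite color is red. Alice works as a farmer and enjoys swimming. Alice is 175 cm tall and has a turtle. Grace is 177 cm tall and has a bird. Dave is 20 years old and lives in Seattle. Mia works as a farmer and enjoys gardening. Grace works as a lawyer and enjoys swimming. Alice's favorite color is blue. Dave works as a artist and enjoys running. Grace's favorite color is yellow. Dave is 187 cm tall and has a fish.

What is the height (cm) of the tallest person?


Tallest: Dave at 187 cm

187


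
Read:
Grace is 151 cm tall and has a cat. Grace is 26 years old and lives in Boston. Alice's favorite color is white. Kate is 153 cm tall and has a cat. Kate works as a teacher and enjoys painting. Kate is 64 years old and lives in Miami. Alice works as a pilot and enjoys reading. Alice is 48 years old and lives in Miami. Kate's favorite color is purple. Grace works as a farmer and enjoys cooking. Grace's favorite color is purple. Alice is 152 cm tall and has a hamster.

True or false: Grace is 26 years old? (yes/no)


Grace is actually 26. yes

yes


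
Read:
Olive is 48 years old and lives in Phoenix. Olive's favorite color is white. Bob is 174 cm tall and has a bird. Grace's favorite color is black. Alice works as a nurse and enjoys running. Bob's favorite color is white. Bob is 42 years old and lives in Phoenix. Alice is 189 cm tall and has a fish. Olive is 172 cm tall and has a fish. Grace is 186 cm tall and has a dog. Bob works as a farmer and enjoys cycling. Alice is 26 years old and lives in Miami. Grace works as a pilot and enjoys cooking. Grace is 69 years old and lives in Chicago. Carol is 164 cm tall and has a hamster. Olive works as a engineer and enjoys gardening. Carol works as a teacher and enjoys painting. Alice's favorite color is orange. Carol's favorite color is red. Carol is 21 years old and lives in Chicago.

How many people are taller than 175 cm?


Taller than 175: 2

2


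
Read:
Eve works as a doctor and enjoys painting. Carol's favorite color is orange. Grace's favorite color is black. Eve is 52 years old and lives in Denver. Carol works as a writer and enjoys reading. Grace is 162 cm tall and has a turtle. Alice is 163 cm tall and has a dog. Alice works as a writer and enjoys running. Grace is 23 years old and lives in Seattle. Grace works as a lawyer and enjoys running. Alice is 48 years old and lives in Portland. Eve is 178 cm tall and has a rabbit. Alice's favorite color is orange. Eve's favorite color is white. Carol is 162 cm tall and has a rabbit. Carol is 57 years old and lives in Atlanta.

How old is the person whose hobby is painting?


Person with hobby=painting is Eve, age 52

52


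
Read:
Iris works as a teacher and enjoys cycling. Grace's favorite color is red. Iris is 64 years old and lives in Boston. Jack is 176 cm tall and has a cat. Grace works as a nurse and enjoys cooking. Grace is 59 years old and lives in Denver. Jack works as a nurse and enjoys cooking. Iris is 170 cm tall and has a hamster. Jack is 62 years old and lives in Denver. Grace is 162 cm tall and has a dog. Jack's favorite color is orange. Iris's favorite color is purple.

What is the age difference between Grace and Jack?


|59 - 62| = 3

3


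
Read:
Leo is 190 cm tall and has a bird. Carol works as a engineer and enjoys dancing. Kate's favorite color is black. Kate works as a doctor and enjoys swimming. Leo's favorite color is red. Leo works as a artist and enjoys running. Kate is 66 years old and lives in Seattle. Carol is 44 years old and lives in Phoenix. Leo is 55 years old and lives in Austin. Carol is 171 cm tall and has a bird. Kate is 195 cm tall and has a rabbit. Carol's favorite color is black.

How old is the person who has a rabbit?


Person with rabbit is Kate, age 66

66


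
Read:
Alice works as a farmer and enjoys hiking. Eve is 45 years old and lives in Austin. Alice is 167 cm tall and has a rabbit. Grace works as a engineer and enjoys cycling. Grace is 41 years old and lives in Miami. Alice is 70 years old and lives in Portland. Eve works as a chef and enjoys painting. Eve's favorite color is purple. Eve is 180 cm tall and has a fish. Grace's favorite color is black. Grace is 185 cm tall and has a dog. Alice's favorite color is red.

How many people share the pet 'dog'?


Count: 1

1


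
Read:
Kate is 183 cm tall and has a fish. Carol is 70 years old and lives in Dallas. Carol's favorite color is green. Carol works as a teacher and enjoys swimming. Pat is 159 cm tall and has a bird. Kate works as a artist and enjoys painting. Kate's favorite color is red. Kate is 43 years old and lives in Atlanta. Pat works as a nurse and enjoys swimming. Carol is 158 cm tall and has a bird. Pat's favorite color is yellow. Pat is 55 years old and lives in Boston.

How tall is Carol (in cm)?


Carol is 158 cm tall

158


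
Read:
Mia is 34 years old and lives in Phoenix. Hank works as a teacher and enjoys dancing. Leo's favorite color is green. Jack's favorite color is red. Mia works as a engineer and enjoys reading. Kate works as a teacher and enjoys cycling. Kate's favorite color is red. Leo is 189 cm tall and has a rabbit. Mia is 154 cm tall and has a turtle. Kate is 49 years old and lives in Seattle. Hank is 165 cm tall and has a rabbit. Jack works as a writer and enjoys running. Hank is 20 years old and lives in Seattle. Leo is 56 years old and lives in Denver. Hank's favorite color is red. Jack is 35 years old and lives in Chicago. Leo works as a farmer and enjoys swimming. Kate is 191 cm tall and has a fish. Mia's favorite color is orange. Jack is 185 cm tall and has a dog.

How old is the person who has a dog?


Person with dog is Jack, age 35

35


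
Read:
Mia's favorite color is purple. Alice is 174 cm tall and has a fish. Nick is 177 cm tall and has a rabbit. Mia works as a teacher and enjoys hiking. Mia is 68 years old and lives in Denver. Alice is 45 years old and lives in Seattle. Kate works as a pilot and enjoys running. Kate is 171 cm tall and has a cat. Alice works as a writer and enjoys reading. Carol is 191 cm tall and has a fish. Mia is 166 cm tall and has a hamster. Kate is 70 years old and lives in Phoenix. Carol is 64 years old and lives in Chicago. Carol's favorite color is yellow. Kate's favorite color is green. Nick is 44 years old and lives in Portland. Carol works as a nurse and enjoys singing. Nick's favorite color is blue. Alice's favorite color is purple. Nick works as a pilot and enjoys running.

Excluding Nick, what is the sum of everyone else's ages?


Sum (excluding Nick): 247

247


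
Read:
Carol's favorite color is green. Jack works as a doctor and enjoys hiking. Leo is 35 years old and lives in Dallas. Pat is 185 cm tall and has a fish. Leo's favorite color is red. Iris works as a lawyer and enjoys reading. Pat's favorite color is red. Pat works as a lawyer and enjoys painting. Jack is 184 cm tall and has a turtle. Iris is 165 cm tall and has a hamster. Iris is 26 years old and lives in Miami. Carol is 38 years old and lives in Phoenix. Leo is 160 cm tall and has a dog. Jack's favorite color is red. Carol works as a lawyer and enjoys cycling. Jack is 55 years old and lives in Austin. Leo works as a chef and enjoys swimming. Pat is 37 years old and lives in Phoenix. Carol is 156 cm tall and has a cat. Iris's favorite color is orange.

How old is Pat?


Pat is 37 years old

37


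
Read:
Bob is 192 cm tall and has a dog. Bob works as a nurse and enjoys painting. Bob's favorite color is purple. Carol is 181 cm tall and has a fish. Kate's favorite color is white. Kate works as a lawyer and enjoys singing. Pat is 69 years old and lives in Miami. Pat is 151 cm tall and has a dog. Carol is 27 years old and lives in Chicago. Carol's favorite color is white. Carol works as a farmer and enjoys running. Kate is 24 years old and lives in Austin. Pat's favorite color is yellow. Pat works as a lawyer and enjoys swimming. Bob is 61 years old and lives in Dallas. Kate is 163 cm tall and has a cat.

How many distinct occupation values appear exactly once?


Unique occupation values: 2

2


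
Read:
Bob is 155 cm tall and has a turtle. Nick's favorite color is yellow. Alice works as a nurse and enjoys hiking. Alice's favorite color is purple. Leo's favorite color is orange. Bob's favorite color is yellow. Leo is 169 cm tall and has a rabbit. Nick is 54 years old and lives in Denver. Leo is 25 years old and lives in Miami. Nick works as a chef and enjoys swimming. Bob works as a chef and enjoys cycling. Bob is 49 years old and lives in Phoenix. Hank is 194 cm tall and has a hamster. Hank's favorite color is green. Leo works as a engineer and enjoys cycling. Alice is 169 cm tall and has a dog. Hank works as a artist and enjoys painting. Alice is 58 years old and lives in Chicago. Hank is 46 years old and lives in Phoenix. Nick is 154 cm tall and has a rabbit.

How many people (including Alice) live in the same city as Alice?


Alice lives in Chicago. Count = 1

1
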